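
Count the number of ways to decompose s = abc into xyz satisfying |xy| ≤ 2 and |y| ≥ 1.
3

For s = 'abc' with pumping length p = 2:

Constraints: |xy| ≤ 2, |y| > 0

Valid decompositions (|xy| ≤ p, |y| ≥ 1):
  • x='', y='a', z='bc'
  • x='a', y='b', z='c'
  • x='', y='ab', z='c'

Total count: 3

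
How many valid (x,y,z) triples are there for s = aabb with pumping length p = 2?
3

For s = 'aabb' with pumping length p = 2:

Constraints: |xy| ≤ 2, |y| > 0

Valid decompositions (|xy| ≤ p, |y| ≥ 1):
  • x='', y='a', z='abb'
  • x='a', y='a', z='bb'
  • x='', y='aa', z='bb'

Total count: 3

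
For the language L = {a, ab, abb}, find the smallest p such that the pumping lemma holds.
p = 4

For a finite language L, the pumping lemma holds vacuously if p > max|s| for s ∈ L.

The longest string in L = {a, ab, abb} has length 3.
If p = 4, then no string s ∈ L has |s| ≥ p, so the condition is vacuously true.

The minimum pumping length is p = 4.

Why no smaller p works: for any p ≤ 3, the longest string s ∈ L has |s| = 3 ≥ p, so it would
have to be pumpable; but pumping up (i = 2, 3, ...) produces ever longer strings, which cannot all lie in the
finite language L. So the pumping property fails for every p ≤ 3.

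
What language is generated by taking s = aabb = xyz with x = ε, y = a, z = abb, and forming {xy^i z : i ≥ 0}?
{xy^i z : i ≥ 0} = {a^(i+1) b^2 : i ≥ 0} = {abb, aabb, aaabb, ...}

With x = ε, y = a, z = abb: Starting with aabb and pumping the first 'a' (z = abb keeps the second 'a'), we get strings with i+1 a's followed by 2 b's for i = 0, 1, 2, ...; note bb is not produced because z always contributes one a.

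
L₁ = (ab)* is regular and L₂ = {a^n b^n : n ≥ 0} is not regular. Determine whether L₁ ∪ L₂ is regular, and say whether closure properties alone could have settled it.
No — L₁ ∪ L₂ is not regular.

Let U = (ab)* ∪ {a^n b^n}. If U were regular, then U ∩ aa*bb* would be regular (closure under intersection with a regular language). But (ab)* ∩ aa*bb* = {ab} and {a^n b^n} ∩ aa*bb* = {a^n b^n : n ≥ 1}, so U ∩ aa*bb* = {a^n b^n : n ≥ 1}, which is not regular. Hence U is not regular.

Note that the bare facts "L₁ regular, L₂ non-regular" do not settle the question by themselves: the closure of regular languages under ∪, ∩, complement and difference applies only when BOTH operands are regular. With a non-regular operand the result can come out regular or non-regular depending on the specific languages, so one has to work out L₁ ∪ L₂ for this particular pair, as above.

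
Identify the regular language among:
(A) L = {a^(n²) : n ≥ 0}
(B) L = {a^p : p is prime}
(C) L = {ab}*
(C) {ab}*

(C) L = {ab}* is regular.

This can be recognized by a finite automaton (DFA/NFA).
Regular expressions like {ab}* define regular languages.

The other choices are not regular:
- {a^p : p is prime}: After pumping, the length becomes composite
- {a^(n²) : n ≥ 0}: After pumping, length is no longer a perfect square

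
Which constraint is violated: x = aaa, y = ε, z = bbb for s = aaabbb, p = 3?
Violated: |y| > 0

The decomposition x = aaa, y = ε, z = bbb for s = aaabbb with p = 3
violates the constraint: |y| > 0

|y| = 0, but the pumping lemma requires |y| > 0 (y must be non-empty).

Pumping lemma constraints:
1. xyz = s (decomposition is valid)
2. |xy| ≤ p
3. |y| > 0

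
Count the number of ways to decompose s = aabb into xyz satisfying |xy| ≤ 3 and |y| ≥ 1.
6

For s = 'aabb' with pumping length p = 3:

Constraints: |xy| ≤ 3, |y| > 0

Valid decompositions (|xy| ≤ p, |y| ≥ 1):
  • x='', y='a', z='abb'
  • x='a', y='a', z='bb'
  • x='', y='aa', z='bb'
  • x='aa', y='b', z='b'
  • x='a', y='ab', z='b'
  • x='', y='aab', z='b'

Total count: 6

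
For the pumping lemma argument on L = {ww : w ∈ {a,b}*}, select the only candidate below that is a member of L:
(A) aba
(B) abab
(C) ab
(B) abab

The pumping lemma is applied to a string s that lies in L, so first check membership of each option:
- (A) aba has odd length 3, so it cannot be written as ww and is not in L ✗
- (B) abab splits into halves ab · ab, which are equal, so it is in L (w = ab) ✓
- (C) ab has length 2; its halves are a and b, which differ, so it is not in L ✗

Only (B) abab is in L, so it is the only candidate that could play the role of s.
(In a complete proof one picks s in terms of the pumping length p so that |s| ≥ p is guaranteed; a fixed string like abab illustrates the shape of such an s.)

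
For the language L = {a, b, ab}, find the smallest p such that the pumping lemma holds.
p = 3

For a finite language L, the pumping lemma holds vacuously if p > max|s| for s ∈ L.

The longest string in L = {a, b, ab} has length 2.
If p = 3, then no string s ∈ L has |s| ≥ p, so the condition is vacuously true.

The minimum pumping length is p = 3.

Why no smaller p works: for any p ≤ 2, the longest string s ∈ L has |s| = 2 ≥ p, so it would
have to be pumpable; but pumping up (i = 2, 3, ...) produces ever longer strings, which cannot all lie in the
finite language L. So the pumping property fails for every p ≤ 2.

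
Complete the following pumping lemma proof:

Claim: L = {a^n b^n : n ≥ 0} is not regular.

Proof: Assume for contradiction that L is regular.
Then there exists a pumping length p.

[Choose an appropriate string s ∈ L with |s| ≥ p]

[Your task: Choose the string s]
s = a^p b^p

This string is in L (has equal a's and b's) and has length 2p ≥ p.
Any decomposition xyz with |xy| ≤ p means y consists only of a's,
so pumping will unbalance the counts.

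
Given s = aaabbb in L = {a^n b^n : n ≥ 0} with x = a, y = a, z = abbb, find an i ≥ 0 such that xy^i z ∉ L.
i = 3

xy³z = a · aaa · abbb = aaaaabbb; aaaaabbb has 5 a's and 3 b's; 5 ≠ 3, so it is not in L.
(Other choices also work, e.g. i = 0, 2; only i = 1 is guaranteed to stay in L since xy¹z = s.)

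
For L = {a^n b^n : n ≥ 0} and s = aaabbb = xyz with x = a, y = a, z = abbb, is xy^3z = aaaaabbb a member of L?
No

xy³z = a · aaa · abbb = aaaaabbb.
aaaaabbb has 5 a's and 3 b's; 5 ≠ 3, so it is not in L.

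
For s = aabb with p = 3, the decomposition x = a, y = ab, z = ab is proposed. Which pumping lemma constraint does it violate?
Violated: xyz = s

The decomposition x = a, y = ab, z = ab for s = aabb with p = 3
violates the constraint: xyz = s

xyz = 'a' + 'ab' + 'ab' = 'aabab' ≠ 'aabb' = s. The decomposition doesn't reconstruct s.

Pumping lemma constraints:
1. xyz = s (decomposition is valid)
2. |xy| ≤ p
3. |y| > 0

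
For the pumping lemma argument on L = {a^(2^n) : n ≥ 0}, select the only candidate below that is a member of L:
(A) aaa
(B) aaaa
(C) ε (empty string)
(B) aaaa

The pumping lemma is applied to a string s that lies in L, so first check membership of each option:
- (A) aaa has length 3, strictly between 2^1 = 2 and 2^2 = 4, so it is not in L ✗
- (B) aaaa has length 4 = 2^2, so it is in L ✓
- (C) ε has length 0, which is not a power of 2, so it is not in L ✗

Only (B) aaaa is in L, so it is the only candidate that could play the role of s.
(In a complete proof one picks s in terms of the pumping length p so that |s| ≥ p is guaranteed; a fixed string like aaaa illustrates the shape of such an s.)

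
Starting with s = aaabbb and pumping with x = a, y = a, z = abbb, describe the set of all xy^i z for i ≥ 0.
{xy^i z : i ≥ 0} = {a^(2+i) b^3 : i ≥ 0} = {aabbb, aaabbb, aaaabbb, ...}

With x = a, y = a, z = abbb: Starting with aaabbb and pumping the second 'a', we get strings with 2+i a's followed by 3 b's for i = 0, 1, 2, ...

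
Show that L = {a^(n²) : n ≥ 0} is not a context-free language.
Assume for contradiction that L is context-free, and let p ≥ 1 be the pumping length given by the pumping lemma for CFLs.
Choose s = a^(p²). Then s ∈ L and |s| = p² ≥ p.
By the CFL pumping lemma, s = uvxyz for some u, v, x, y, z with |vxy| ≤ p, |vy| ≥ 1, and uv^i xy^i z ∈ L for every i ≥ 0.
All symbols are a's, so only lengths matter: let k = |vy|, with 1 ≤ k ≤ |vxy| ≤ p.

Take i = 2: |uv²xy²z| = p² + k, and p² < p² + k ≤ p² + p < (p + 1)².
So the length lies strictly between consecutive squares and is not a perfect square; uv²xy²z ∉ L.

This contradicts the CFL pumping lemma, which requires uv^i xy^i z ∈ L for all i ≥ 0.
Hence L = {a^(n²) : n ≥ 0} is not context-free. ∎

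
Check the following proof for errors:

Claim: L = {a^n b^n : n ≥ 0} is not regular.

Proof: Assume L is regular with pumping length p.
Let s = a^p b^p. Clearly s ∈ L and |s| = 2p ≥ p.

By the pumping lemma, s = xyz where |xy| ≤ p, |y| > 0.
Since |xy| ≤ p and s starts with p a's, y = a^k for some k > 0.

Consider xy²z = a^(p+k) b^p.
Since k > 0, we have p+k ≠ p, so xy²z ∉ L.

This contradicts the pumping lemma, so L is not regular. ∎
The proof is correct.

This proof is valid because:
1. The string s = a^p b^p is correctly in L
2. The decomposition analysis is correct: y must consist only of a's
3. The contradiction is valid: pumping increases a's but not b's
4. The conclusion follows logically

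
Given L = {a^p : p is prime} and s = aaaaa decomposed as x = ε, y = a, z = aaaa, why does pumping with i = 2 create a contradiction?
xy²z = aaaaaa ∉ L

Pumping with i = 2 replaces y = a by y² = aa:
- Original: s = xyz = aaaaa; aaaaa has length 5, which is prime, so it is in L
- Pumped: xy²z = ε · aa · aaaa = aaaaaa
- aaaaaa has length 6 = 2 × 3, which is not prime, so it is not in L

The pumping lemma would require xy²z ∈ L, so this decomposition yields a contradiction.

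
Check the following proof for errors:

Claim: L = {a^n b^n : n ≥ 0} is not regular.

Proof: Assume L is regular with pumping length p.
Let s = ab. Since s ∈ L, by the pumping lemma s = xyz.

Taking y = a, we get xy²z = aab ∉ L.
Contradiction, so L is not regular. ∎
The proof is INCORRECT.

Error: The string s = ab may be shorter than p.
The pumping lemma only applies to strings with |s| ≥ p, and p is not under our control.
We must choose s in terms of p, e.g. s = a^p b^p, to ensure |s| ≥ p.
(The proof also fixes one particular y; a valid argument must handle every decomposition with |xy| ≤ p and |y| ≥ 1 — for s = a^p b^p this forces y = a^k, and then xy²z = a^(p+k) b^p ∉ L.)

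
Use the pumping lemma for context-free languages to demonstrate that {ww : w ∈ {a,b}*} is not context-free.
Assume for contradiction that L is context-free, and let p ≥ 1 be the pumping length given by the pumping lemma for CFLs.
Choose s = a^p b^p a^p b^p. Then s ∈ L (take w = a^p b^p) and |s| = 4p ≥ p.
By the CFL pumping lemma, s = uvxyz for some u, v, x, y, z with |vxy| ≤ p, |vy| ≥ 1, and uv^i xy^i z ∈ L for every i ≥ 0.

Write s as four blocks A₁ B₁ A₂ B₂ with A₁ = A₂ = a^p and B₁ = B₂ = b^p. Since |vxy| ≤ p, the window vxy lies inside at most two adjacent blocks. Take i = 0 and let t = uxz, so |t| = 4p − |vy| with 1 ≤ |vy| ≤ p. If |t| is odd, t ∉ L immediately, so assume |vy| is even (hence |vy| ≥ 2) and |t|/2 = 2p − |vy|/2, which satisfies p ≤ |t|/2 ≤ 2p − 1.

Case 1 (vxy inside A₁B₁): t = a^(p−j) b^(p−l) a^p b^p with j + l = |vy|. The second half of t has length < 2p, so it is a suffix of the trailing a^p b^p and ends in b; the first half is a^(p−j) b^(p−l) a^((j+l)/2), which ends in a because (j+l)/2 ≥ 1. The halves differ, so t ∉ L.

Case 2 (vxy inside B₁A₂, straddling the middle): t = a^p b^(p−j) a^(p−l) b^p with j + l = |vy|. If t = ww, then w is a prefix of t of length ≥ p, so w begins with a^p; and w is a suffix of t of length ≥ p, so w ends with b^p. That forces |w| ≥ 2p, contradicting |w| = |t|/2 ≤ 2p − 1. So t ∉ L.

Case 3 (vxy inside A₂B₂): t = a^p b^p a^(p−j) b^(p−l) with j + l = |vy|. The first half of t is a prefix of a^p b^p, so it begins with a; the second half is b^((j+l)/2) a^(p−j) b^(p−l), which begins with b. The halves differ, so t ∉ L.

In every case uv⁰xy⁰z = uxz ∉ L.

This contradicts the CFL pumping lemma, which requires uv^i xy^i z ∈ L for all i ≥ 0.
Hence L = {ww : w ∈ {a,b}*} is not context-free. ∎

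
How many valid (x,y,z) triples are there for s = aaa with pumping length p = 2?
3

For s = 'aaa' with pumping length p = 2:

Constraints: |xy| ≤ 2, |y| > 0

Valid decompositions (|xy| ≤ p, |y| ≥ 1):
  • x='', y='a', z='aa'
  • x='a', y='a', z='a'
  • x='', y='aa', z='a'

Total count: 3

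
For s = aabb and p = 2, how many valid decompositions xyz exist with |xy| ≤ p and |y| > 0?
3

For s = 'aabb' with pumping length p = 2:

Constraints: |xy| ≤ 2, |y| > 0

Valid decompositions (|xy| ≤ p, |y| ≥ 1):
  • x='', y='a', z='abb'
  • x='a', y='a', z='bb'
  • x='', y='aa', z='bb'

Total count: 3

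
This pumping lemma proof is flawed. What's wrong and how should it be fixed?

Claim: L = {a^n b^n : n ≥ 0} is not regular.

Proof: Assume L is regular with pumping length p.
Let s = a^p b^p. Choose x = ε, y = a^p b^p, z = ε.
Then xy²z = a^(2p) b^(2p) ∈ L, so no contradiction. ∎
Error: The decomposition violates |xy| ≤ p. With y = a^p b^p, |xy| = |y| = 2p > p. (The proof also miscomputes xy²z, which would be a^p b^p a^p b^p rather than a^(2p) b^(2p), and it wrongly treats one harmless decomposition as settling the matter — the prover does not get to choose the decomposition.)

Correction: The pumping lemma requires |xy| ≤ p, and the argument must handle every decomposition satisfying |xy| ≤ p, |y| ≥ 1. Since s starts with p a's, any such y consists only of a's, say y = a^k with k ≥ 1. Then xy²z = a^(p+k) b^p has unequal numbers of a's and b's, so xy²z ∉ L — the required contradiction.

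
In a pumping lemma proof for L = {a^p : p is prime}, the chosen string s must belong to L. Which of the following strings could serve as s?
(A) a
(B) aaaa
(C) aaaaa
(C) aaaaa

The pumping lemma is applied to a string s that lies in L, so first check membership of each option:
- (A) a has length 1, which is not prime, so it is not in L ✗
- (B) aaaa has length 4 = 2 × 2, which is not prime, so it is not in L ✗
- (C) aaaaa has length 5, which is prime, so it is in L ✓

Only (C) aaaaa is in L, so it is the only candidate that could play the role of s.
(In a complete proof one picks s in terms of the pumping length p so that |s| ≥ p is guaranteed; a fixed string like aaaaa illustrates the shape of such an s.)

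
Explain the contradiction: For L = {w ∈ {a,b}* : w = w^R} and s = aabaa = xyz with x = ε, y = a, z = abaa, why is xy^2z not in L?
xy²z = aaabaa ∉ L

Pumping with i = 2 replaces y = a by y² = aa:
- Original: s = xyz = aabaa; aabaa reversed is aabaa, the same string, so it is a palindrome and is in L
- Pumped: xy²z = ε · aa · abaa = aaabaa
- aaabaa reversed is aabaaa ≠ aaabaa, so it is not a palindrome and is not in L

The pumping lemma would require xy²z ∈ L, so this decomposition yields a contradiction.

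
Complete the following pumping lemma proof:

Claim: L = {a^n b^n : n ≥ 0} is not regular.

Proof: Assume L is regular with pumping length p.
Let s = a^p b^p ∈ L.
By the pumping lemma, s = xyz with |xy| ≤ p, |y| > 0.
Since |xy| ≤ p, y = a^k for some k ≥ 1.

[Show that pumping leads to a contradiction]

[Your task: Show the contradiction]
Consider xy²z = a^(p+k) b^p.

Since k ≥ 1, we have p + k > p.
So xy²z has more a's than b's: (p+k) a's vs p b's.
This means xy²z ∉ L because a^n b^n requires equal counts.

This contradicts the pumping lemma which states xy²z ∈ L.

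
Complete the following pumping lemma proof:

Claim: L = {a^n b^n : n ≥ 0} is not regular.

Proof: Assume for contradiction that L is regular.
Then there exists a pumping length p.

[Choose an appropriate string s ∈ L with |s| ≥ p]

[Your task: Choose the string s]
s = a^p b^p

This string is in L (has equal a's and b's) and has length 2p ≥ p.
Any decomposition xyz with |xy| ≤ p means y consists only of a's,
so pumping will unbalance the counts.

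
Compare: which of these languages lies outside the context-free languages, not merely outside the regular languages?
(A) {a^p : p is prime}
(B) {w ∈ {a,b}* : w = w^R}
(A) {a^p : p is prime}

(A) {a^p : p is prime} requires the CFL pumping lemma.

- {w ∈ {a,b}* : w = w^R} is context-free (but not regular)
  • Can be shown non-regular with the regular pumping lemma
  • After pumping, the string is no longer symmetric

- {a^p : p is prime} is NOT context-free
  • Requires the CFL pumping lemma to prove
  • The CFL pumping lemma also fails because prime gaps are unbounded

The CFL pumping lemma is "stronger" in that it can prove non-membership
in the larger class of context-free languages.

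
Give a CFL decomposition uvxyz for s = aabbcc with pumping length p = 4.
u='a', v='a', x='bb', y='c', z='c'

For s = aabbcc with pumping length p = 4:

One valid decomposition:
- u = 'a'
- v = 'a'
- x = 'bb'
- y = 'c'
- z = 'c'

Verification:
- uvxyz = 'a' + 'a' + 'bb' + 'c' + 'c' = aabbcc ✓
- |vxy| = |'abbc'| = 4 ≤ 4 ✓
- |vy| = |'ac'| = 2 > 0 ✓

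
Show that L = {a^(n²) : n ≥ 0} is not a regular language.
Assume for contradiction that L is regular, and let p ≥ 1 be the pumping length given by the pumping lemma.
Choose s = a^(p²). Then s ∈ L and |s| = p² ≥ p.
By the pumping lemma, s = xyz for some x, y, z with |xy| ≤ p, |y| ≥ 1, and xy^i z ∈ L for every i ≥ 0.
Here y = a^k for some k with 1 ≤ k ≤ |xy| ≤ p.

Take i = 2: |xy²z| = p² + k.
Now p² < p² + k ≤ p² + p < p² + 2p + 1 = (p + 1)².
So |xy²z| lies strictly between the consecutive squares p² and (p + 1)², hence is not a perfect square, and xy²z ∉ L.

This contradicts the pumping lemma, which requires xy^i z ∈ L for all i ≥ 0.
Hence L = {a^(n²) : n ≥ 0} is not regular. ∎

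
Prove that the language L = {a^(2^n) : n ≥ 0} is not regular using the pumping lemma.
Assume for contradiction that L is regular, and let p ≥ 1 be the pumping length given by the pumping lemma.
Choose s = a^(2^p). Then s ∈ L and |s| = 2^p ≥ p.
By the pumping lemma, s = xyz for some x, y, z with |xy| ≤ p, |y| ≥ 1, and xy^i z ∈ L for every i ≥ 0.
Here y = a^k for some k with 1 ≤ k ≤ |xy| ≤ p, and p < 2^p.

Take i = 2: |xy²z| = 2^p + k.
Now 2^p < 2^p + k ≤ 2^p + p < 2^p + 2^p = 2^(p+1).
So |xy²z| lies strictly between the consecutive powers of two 2^p and 2^(p+1), hence is not a power of 2, and xy²z ∉ L.

This contradicts the pumping lemma, which requires xy^i z ∈ L for all i ≥ 0.
Hence L = {a^(2^n) : n ≥ 0} is not regular. ∎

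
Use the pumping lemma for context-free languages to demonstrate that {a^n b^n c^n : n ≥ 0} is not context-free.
Assume for contradiction that L is context-free, and let p ≥ 1 be the pumping length given by the pumping lemma for CFLs.
Choose s = a^p b^p c^p. Then s ∈ L and |s| = 3p ≥ p.
By the CFL pumping lemma, s = uvxyz for some u, v, x, y, z with |vxy| ≤ p, |vy| ≥ 1, and uv^i xy^i z ∈ L for every i ≥ 0.

Because |vxy| ≤ p, the window vxy cannot contain both an a and a c: any substring of s containing both must include the entire block b^p plus at least one a and one c, so it has length ≥ p + 2 > p.
Hence at least one of the letters a, c does not occur in vy at all.

Take i = 0: the string uxz is obtained from s by deleting |vy| ≥ 1 symbols, so |uxz| = 3p − |vy| < 3p.
But the letter (a or c) that does not occur in vy still occurs exactly p times in uxz. Every string of L with exactly p copies of some letter is a^p b^p c^p, of length 3p. Since |uxz| < 3p, uxz ∉ L.

This contradicts the CFL pumping lemma, which requires uv^i xy^i z ∈ L for all i ≥ 0.
Hence L = {a^n b^n c^n : n ≥ 0} is not context-free. ∎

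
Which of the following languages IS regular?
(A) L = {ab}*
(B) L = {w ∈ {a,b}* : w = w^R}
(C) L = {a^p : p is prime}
(A) {ab}*

(A) L = {ab}* is regular.

This can be recognized by a finite automaton (DFA/NFA).
Regular expressions like {ab}* define regular languages.

The other choices are not regular:
- {w ∈ {a,b}* : w = w^R}: After pumping, the string is no longer symmetric
- {a^p : p is prime}: After pumping, the length becomes composite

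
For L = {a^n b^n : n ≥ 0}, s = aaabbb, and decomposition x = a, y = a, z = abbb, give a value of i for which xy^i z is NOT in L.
i = 0

xy⁰z = a · ε · abbb = aabbb; aabbb has 2 a's and 3 b's; 2 ≠ 3, so it is not in L.
(Other choices also work, e.g. i = 2, 3; only i = 1 is guaranteed to stay in L since xy¹z = s.)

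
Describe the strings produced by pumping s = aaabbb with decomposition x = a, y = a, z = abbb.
{xy^i z : i ≥ 0} = {a^(2+i) b^3 : i ≥ 0} = {aabbb, aaabbb, aaaabbb, ...}

With x = a, y = a, z = abbb: Starting with aaabbb and pumping the second 'a', we get strings with 2+i a's followed by 3 b's for i = 0, 1, 2, ...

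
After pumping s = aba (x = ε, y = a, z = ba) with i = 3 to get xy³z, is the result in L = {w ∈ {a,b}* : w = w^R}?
No

xy³z = ε · aaa · ba = aaaba.
aaaba reversed is abaaa ≠ aaaba, so it is not a palindrome and is not in L.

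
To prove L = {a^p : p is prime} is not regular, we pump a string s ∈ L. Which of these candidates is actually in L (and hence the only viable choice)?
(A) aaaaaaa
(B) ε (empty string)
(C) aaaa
(A) aaaaaaa

The pumping lemma is applied to a string s that lies in L, so first check membership of each option:
- (A) aaaaaaa has length 7, which is prime, so it is in L ✓
- (B) ε has length 0, which is not prime, so it is not in L ✗
- (C) aaaa has length 4 = 2 × 2, which is not prime, so it is not in L ✗

Only (A) aaaaaaa is in L, so it is the only candidate that could play the role of s.
(In a complete proof one picks s in terms of the pumping length p so that |s| ≥ p is guaranteed; a fixed string like aaaaaaa illustrates the shape of such an s.)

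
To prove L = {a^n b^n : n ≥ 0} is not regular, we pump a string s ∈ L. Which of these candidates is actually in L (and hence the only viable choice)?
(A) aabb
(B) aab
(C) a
(A) aabb

The pumping lemma is applied to a string s that lies in L, so first check membership of each option:
- (A) aabb = a^2 b^2 has equal counts (2 = 2), so it is in L ✓
- (B) aab has 2 a's and 1 b's; 2 ≠ 1, so it is not in L ✗
- (C) a has 1 a's and 0 b's; 1 ≠ 0, so it is not in L ✗

Only (A) aabb is in L, so it is the only candidate that could play the role of s.
(In a complete proof one picks s in terms of the pumping length p so that |s| ≥ p is guaranteed; a fixed string like aabb illustrates the shape of such an s.)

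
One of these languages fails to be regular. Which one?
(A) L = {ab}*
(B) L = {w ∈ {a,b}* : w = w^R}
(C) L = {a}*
(B) {w ∈ {a,b}* : w = w^R}

(B) L = {w ∈ {a,b}* : w = w^R} is NOT regular.

The pumping lemma can be used to prove this:
After pumping, the string is no longer symmetric

The other languages are regular because they can be recognized by finite automata.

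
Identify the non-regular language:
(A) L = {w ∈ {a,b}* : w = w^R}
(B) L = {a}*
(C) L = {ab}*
(A) {w ∈ {a,b}* : w = w^R}

(A) L = {w ∈ {a,b}* : w = w^R} is NOT regular.

The pumping lemma can be used to prove this:
After pumping, the string is no longer symmetric

The other languages are regular because they can be recognized by finite automata.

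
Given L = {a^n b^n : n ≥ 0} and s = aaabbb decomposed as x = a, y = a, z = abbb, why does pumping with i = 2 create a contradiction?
xy²z = aaaabbb ∉ L

Pumping with i = 2 replaces y = a by y² = aa:
- Original: s = xyz = aaabbb; aaabbb = a^3 b^3 has equal counts (3 = 3), so it is in L
- Pumped: xy²z = a · aa · abbb = aaaabbb
- aaaabbb has 4 a's and 3 b's; 4 ≠ 3, so it is not in L

The pumping lemma would require xy²z ∈ L, so this decomposition yields a contradiction.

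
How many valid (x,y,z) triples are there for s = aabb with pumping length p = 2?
3

For s = 'aabb' with pumping length p = 2:

Constraints: |xy| ≤ 2, |y| > 0

Valid decompositions (|xy| ≤ p, |y| ≥ 1):
  • x='', y='a', z='abb'
  • x='a', y='a', z='bb'
  • x='', y='aa', z='bb'

Total count: 3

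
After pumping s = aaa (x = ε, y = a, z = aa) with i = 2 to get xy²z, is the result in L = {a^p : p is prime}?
No

xy²z = ε · aa · aa = aaaa.
aaaa has length 4 = 2 × 2, which is not prime, so it is not in L.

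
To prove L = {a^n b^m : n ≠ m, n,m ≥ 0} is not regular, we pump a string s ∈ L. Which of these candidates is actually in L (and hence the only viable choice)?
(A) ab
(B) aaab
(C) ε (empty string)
(B) aaab

The pumping lemma is applied to a string s that lies in L, so first check membership of each option:
- (A) ab = a^1 b^1 has n = m = 1, so it is not in L ✗
- (B) aaab = a^3 b^1 with 3 ≠ 1, so it is in L ✓
- (C) ε = a^0 b^0 has n = m = 0, so it is not in L ✗

Only (B) aaab is in L, so it is the only candidate that could play the role of s.
(In a complete proof one picks s in terms of the pumping length p so that |s| ≥ p is guaranteed; a fixed string like aaab illustrates the shape of such an s.)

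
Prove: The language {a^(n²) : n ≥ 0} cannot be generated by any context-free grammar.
Assume for contradiction that L is context-free, and let p ≥ 1 be the pumping length given by the pumping lemma for CFLs.
Choose s = a^(p²). Then s ∈ L and |s| = p² ≥ p.
By the CFL pumping lemma, s = uvxyz for some u, v, x, y, z with |vxy| ≤ p, |vy| ≥ 1, and uv^i xy^i z ∈ L for every i ≥ 0.
All symbols are a's, so only lengths matter: let k = |vy|, with 1 ≤ k ≤ |vxy| ≤ p.

Take i = 2: |uv²xy²z| = p² + k, and p² < p² + k ≤ p² + p < (p + 1)².
So the length lies strictly between consecutive squares and is not a perfect square; uv²xy²z ∉ L.

This contradicts the CFL pumping lemma, which requires uv^i xy^i z ∈ L for all i ≥ 0.
Hence L = {a^(n²) : n ≥ 0} is not context-free. ∎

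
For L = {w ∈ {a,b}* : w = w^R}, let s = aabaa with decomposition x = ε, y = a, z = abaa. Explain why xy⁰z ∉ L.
xy⁰z = abaa ∉ L

Pumping with i = 0 replaces y = a by y⁰ = ε:
- Original: s = xyz = aabaa; aabaa reversed is aabaa, the same string, so it is a palindrome and is in L
- Pumped: xy⁰z = ε · ε · abaa = abaa
- abaa reversed is aaba ≠ abaa, so it is not a palindrome and is not in L

The pumping lemma would require xy⁰z ∈ L, so this decomposition yields a contradiction.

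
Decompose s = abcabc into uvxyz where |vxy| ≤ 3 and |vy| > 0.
u='ab', v='c', x='a', y='b', z='c'

For s = abcabc with pumping length p = 3:

One valid decomposition:
- u = 'ab'
- v = 'c'
- x = 'a'
- y = 'b'
- z = 'c'

Verification:
- uvxyz = 'ab' + 'c' + 'a' + 'b' + 'c' = abcabc ✓
- |vxy| = |'cab'| = 3 ≤ 3 ✓
- |vy| = |'cb'| = 2 > 0 ✓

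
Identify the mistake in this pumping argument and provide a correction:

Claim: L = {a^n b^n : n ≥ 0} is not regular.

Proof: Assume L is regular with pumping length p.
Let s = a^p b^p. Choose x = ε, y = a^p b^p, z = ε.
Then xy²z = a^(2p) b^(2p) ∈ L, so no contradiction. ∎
Error: The decomposition violates |xy| ≤ p. With y = a^p b^p, |xy| = |y| = 2p > p. (The proof also miscomputes xy²z, which would be a^p b^p a^p b^p rather than a^(2p) b^(2p), and it wrongly treats one harmless decomposition as settling the matter — the prover does not get to choose the decomposition.)

Correction: The pumping lemma requires |xy| ≤ p, and the argument must handle every decomposition satisfying |xy| ≤ p, |y| ≥ 1. Since s starts with p a's, any such y consists only of a's, say y = a^k with k ≥ 1. Then xy²z = a^(p+k) b^p has unequal numbers of a's and b's, so xy²z ∉ L — the required contradiction.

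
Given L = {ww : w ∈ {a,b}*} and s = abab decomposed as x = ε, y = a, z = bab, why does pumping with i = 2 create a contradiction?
xy²z = aabab ∉ L

Pumping with i = 2 replaces y = a by y² = aa:
- Original: s = xyz = abab; abab splits into halves ab · ab, which are equal, so it is in L (w = ab)
- Pumped: xy²z = ε · aa · bab = aabab
- aabab has odd length 5, so it cannot be written as ww and is not in L

The pumping lemma would require xy²z ∈ L, so this decomposition yields a contradiction.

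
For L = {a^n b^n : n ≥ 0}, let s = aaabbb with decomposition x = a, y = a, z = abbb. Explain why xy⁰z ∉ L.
xy⁰z = aabbb ∉ L

Pumping with i = 0 replaces y = a by y⁰ = ε:
- Original: s = xyz = aaabbb; aaabbb = a^3 b^3 has equal counts (3 = 3), so it is in L
- Pumped: xy⁰z = a · ε · abbb = aabbb
- aabbb has 2 a's and 3 b's; 2 ≠ 3, so it is not in L

The pumping lemma would require xy⁰z ∈ L, so this decomposition yields a contradiction.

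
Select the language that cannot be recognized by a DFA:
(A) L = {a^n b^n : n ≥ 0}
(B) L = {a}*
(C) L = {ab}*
(A) {a^n b^n : n ≥ 0}

(A) L = {a^n b^n : n ≥ 0} is NOT regular.

The pumping lemma can be used to prove this:
After pumping, the number of a's and b's become unequal

The other languages are regular because they can be recognized by finite automata.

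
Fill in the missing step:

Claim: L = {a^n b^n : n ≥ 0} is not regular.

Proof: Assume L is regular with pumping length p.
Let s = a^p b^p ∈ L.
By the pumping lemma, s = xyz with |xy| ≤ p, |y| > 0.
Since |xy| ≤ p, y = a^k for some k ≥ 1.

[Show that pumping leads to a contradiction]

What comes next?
Consider xy²z = a^(p+k) b^p.

Since k ≥ 1, we have p + k > p.
So xy²z has more a's than b's: (p+k) a's vs p b's.
This means xy²z ∉ L because a^n b^n requires equal counts.

This contradicts the pumping lemma which states xy²z ∈ L.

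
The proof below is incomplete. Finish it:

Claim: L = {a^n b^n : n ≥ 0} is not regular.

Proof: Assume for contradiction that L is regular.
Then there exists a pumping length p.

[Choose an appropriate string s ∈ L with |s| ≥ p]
s = a^p b^p

This string is in L (has equal a's and b's) and has length 2p ≥ p.
Any decomposition xyz with |xy| ≤ p means y consists only of a's,
so pumping will unbalance the counts.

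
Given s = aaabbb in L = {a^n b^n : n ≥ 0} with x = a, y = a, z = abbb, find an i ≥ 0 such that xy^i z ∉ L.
i = 0

xy⁰z = a · ε · abbb = aabbb; aabbb has 2 a's and 3 b's; 2 ≠ 3, so it is not in L.
(Other choices also work, e.g. i = 2, 3; only i = 1 is guaranteed to stay in L since xy¹z = s.)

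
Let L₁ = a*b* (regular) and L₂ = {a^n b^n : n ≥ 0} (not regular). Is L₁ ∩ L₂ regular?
No — L₁ ∩ L₂ is not regular.

Every string a^n b^n already lies in a*b*, so L₁ ∩ L₂ = {a^n b^n : n ≥ 0} = L₂ itself, which is the standard non-regular language (pump s = a^p b^p).

Note that the bare facts "L₁ regular, L₂ non-regular" do not settle the question by themselves: the closure of regular languages under ∪, ∩, complement and difference applies only when BOTH operands are regular. With a non-regular operand the result can come out regular or non-regular depending on the specific languages, so one has to work out L₁ ∩ L₂ for this particular pair, as above.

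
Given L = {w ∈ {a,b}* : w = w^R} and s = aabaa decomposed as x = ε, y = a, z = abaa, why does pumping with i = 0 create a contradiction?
xy⁰z = abaa ∉ L

Pumping with i = 0 replaces y = a by y⁰ = ε:
- Original: s = xyz = aabaa; aabaa reversed is aabaa, the same string, so it is a palindrome and is in L
- Pumped: xy⁰z = ε · ε · abaa = abaa
- abaa reversed is aaba ≠ abaa, so it is not a palindrome and is not in L

The pumping lemma would require xy⁰z ∈ L, so this decomposition yields a contradiction.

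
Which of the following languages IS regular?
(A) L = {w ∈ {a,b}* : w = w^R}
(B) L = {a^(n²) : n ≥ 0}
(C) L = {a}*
(C) {a}*

(C) L = {a}* is regular.

This can be recognized by a finite automaton (DFA/NFA).
Regular expressions like {a}* define regular languages.

The other choices are not regular:
- {w ∈ {a,b}* : w = w^R}: After pumping, the string is no longer symmetric
- {a^(n²) : n ≥ 0}: After pumping, length is no longer a perfect square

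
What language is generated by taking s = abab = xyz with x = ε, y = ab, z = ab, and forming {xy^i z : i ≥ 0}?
{xy^i z : i ≥ 0} = {(ab)^(i+1) : i ≥ 0} = {ab, abab, ababab, ...}

With x = ε, y = ab, z = ab: Pumping 'ab' gives strings of alternating a's and b's.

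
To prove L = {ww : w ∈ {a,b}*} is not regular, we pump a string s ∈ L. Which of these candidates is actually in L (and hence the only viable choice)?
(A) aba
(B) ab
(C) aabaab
(C) aabaab

The pumping lemma is applied to a string s that lies in L, so first check membership of each option:
- (A) aba has odd length 3, so it cannot be written as ww and is not in L ✗
- (B) ab has length 2; its halves are a and b, which differ, so it is not in L ✗
- (C) aabaab splits into halves aab · aab, which are equal, so it is in L (w = aab) ✓

Only (C) aabaab is in L, so it is the only candidate that could play the role of s.
(In a complete proof one picks s in terms of the pumping length p so that |s| ≥ p is guaranteed; a fixed string like aabaab illustrates the shape of such an s.)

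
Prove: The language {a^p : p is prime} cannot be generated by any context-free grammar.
Assume for contradiction that L is context-free, and let p ≥ 1 be the pumping length given by the pumping lemma for CFLs.
Choose a prime q with q ≥ p and let s = a^q. Then s ∈ L and |s| = q ≥ p.
By the CFL pumping lemma, s = uvxyz for some u, v, x, y, z with |vxy| ≤ p, |vy| ≥ 1, and uv^i xy^i z ∈ L for every i ≥ 0.
All symbols are a's, so only lengths matter: let k = |vy|, with 1 ≤ k ≤ p. Then |uv^i xy^i z| = q + (i − 1)k.

Take i = q + 1: the length is q + qk = q(k + 1).
Both factors satisfy q ≥ 2 and k + 1 ≥ 2, so q(k + 1) is composite and uv^(q+1) xy^(q+1) z ∉ L.

This contradicts the CFL pumping lemma, which requires uv^i xy^i z ∈ L for all i ≥ 0.
Hence L = {a^p : p is prime} is not context-free. ∎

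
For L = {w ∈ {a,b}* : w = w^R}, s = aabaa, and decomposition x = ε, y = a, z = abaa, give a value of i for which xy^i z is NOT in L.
i = 2

xy²z = ε · aa · abaa = aaabaa; aaabaa reversed is aabaaa ≠ aaabaa, so it is not a palindrome and is not in L.
(Other choices also work, e.g. i = 0, 3; only i = 1 is guaranteed to stay in L since xy¹z = s.)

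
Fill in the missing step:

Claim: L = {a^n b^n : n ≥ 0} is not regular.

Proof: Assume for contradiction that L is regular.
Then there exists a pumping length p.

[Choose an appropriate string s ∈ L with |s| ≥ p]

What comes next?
s = a^p b^p

This string is in L (has equal a's and b's) and has length 2p ≥ p.
Any decomposition xyz with |xy| ≤ p means y consists only of a's,
so pumping will unbalance the counts.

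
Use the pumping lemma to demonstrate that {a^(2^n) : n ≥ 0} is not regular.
Assume for contradiction that L is regular, and let p ≥ 1 be the pumping length given by the pumping lemma.
Choose s = a^(2^p). Then s ∈ L and |s| = 2^p ≥ p.
By the pumping lemma, s = xyz for some x, y, z with |xy| ≤ p, |y| ≥ 1, and xy^i z ∈ L for every i ≥ 0.
Here y = a^k for some k with 1 ≤ k ≤ |xy| ≤ p, and p < 2^p.

Take i = 2: |xy²z| = 2^p + k.
Now 2^p < 2^p + k ≤ 2^p + p < 2^p + 2^p = 2^(p+1).
So |xy²z| lies strictly between the consecutive powers of two 2^p and 2^(p+1), hence is not a power of 2, and xy²z ∉ L.

This contradicts the pumping lemma, which requires xy^i z ∈ L for all i ≥ 0.
Hence L = {a^(2^n) : n ≥ 0} is not regular. ∎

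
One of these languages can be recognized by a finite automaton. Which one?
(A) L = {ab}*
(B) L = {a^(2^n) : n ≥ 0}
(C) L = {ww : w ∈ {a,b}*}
(A) {ab}*

(A) L = {ab}* is regular.

This can be recognized by a finite automaton (DFA/NFA).
Regular expressions like {ab}* define regular languages.

The other choices are not regular:
- {a^(2^n) : n ≥ 0}: After pumping, length is no longer a power of 2
- {ww : w ∈ {a,b}*}: After pumping, the two halves no longer match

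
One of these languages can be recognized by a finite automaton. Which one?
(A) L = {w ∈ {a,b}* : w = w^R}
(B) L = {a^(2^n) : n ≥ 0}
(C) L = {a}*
(C) {a}*

(C) L = {a}* is regular.

This can be recognized by a finite automaton (DFA/NFA).
Regular expressions like {a}* define regular languages.

The other choices are not regular:
- {w ∈ {a,b}* : w = w^R}: After pumping, the string is no longer symmetric
- {a^(2^n) : n ≥ 0}: After pumping, length is no longer a power of 2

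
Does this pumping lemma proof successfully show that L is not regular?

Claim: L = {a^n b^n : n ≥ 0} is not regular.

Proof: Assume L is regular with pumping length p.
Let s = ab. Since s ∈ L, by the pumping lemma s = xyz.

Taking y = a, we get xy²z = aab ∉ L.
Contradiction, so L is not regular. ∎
The proof is INCORRECT.

Error: The string s = ab may be shorter than p.
The pumping lemma only applies to strings with |s| ≥ p, and p is not under our control.
We must choose s in terms of p, e.g. s = a^p b^p, to ensure |s| ≥ p.
(The proof also fixes one particular y; a valid argument must handle every decomposition with |xy| ≤ p and |y| ≥ 1 — for s = a^p b^p this forces y = a^k, and then xy²z = a^(p+k) b^p ∉ L.)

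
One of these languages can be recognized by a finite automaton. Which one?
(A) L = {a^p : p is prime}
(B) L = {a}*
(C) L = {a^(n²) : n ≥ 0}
(B) {a}*

(B) L = {a}* is regular.

This can be recognized by a finite automaton (DFA/NFA).
Regular expressions like {a}* define regular languages.

The other choices are not regular:
- {a^p : p is prime}: After pumping, the length becomes composite
- {a^(n²) : n ≥ 0}: After pumping, length is no longer a perfect square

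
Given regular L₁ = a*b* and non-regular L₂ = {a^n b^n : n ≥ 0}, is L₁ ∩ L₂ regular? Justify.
No — L₁ ∩ L₂ is not regular.

Every string a^n b^n already lies in a*b*, so L₁ ∩ L₂ = {a^n b^n : n ≥ 0} = L₂ itself, which is the standard non-regular language (pump s = a^p b^p).

Note that the bare facts "L₁ regular, L₂ non-regular" do not settle the question by themselves: the closure of regular languages under ∪, ∩, complement and difference applies only when BOTH operands are regular. With a non-regular operand the result can come out regular or non-regular depending on the specific languages, so one has to work out L₁ ∩ L₂ for this particular pair, as above.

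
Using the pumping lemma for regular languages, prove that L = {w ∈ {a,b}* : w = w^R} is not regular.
Assume for contradiction that L is regular, and let p ≥ 1 be the pumping length given by the pumping lemma.
Choose s = a^p b a^p. Then s ∈ L (it reads the same in both directions) and |s| = 2p + 1 ≥ p.
By the pumping lemma, s = xyz for some x, y, z with |xy| ≤ p, |y| ≥ 1, and xy^i z ∈ L for every i ≥ 0.
Since |xy| ≤ p and the first p symbols of s are all a's, y = a^k for some k with 1 ≤ k ≤ p.

Take i = 0: xy⁰z = a^(p − k) b a^p.
Its reversal is a^p b a^(p − k). These differ because the block of a's before the unique b has length p − k in one and p in the other, and p − k ≠ p since k ≥ 1. So xy⁰z is not a palindrome, i.e. xy⁰z ∉ L.

This contradicts the pumping lemma, which requires xy^i z ∈ L for all i ≥ 0.
Hence L = {w ∈ {a,b}* : w = w^R} is not regular. ∎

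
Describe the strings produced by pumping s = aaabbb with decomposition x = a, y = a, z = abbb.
{xy^i z : i ≥ 0} = {a^(2+i) b^3 : i ≥ 0} = {aabbb, aaabbb, aaaabbb, ...}

With x = a, y = a, z = abbb: Starting with aaabbb and pumping the second 'a', we get strings with 2+i a's followed by 3 b's for i = 0, 1, 2, ...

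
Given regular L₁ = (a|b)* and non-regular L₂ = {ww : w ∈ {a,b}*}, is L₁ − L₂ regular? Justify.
No — L₁ − L₂ is not regular.

L₁ − L₂ is the complement of {ww} within {a,b}*. If it were regular, its complement {ww} would be regular as well (regular languages are closed under complement) — contradiction. So L₁ − L₂ is not regular.

Note that the bare facts "L₁ regular, L₂ non-regular" do not settle the question by themselves: the closure of regular languages under ∪, ∩, complement and difference applies only when BOTH operands are regular. With a non-regular operand the result can come out regular or non-regular depending on the specific languages, so one has to work out L₁ − L₂ for this particular pair, as above.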